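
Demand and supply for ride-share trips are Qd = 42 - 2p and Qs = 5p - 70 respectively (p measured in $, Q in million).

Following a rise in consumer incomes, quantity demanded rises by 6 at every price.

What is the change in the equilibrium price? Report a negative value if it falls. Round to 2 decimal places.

+0.86

Initially, 42 - 2p = 5p - 70, so 112 = 7p and p = 16, Q = 10.
After the shift, demand is Qd = 48 - 2p and supply is Qs = 5p - 70.
Setting them equal: 48 - 2p = 5p - 70 → 118 = 7p, so p = 118/7 ≈ 16.8571 and Q = 100/7 ≈ 14.2857.
Δp = 16.8571 − 16 = +0.86.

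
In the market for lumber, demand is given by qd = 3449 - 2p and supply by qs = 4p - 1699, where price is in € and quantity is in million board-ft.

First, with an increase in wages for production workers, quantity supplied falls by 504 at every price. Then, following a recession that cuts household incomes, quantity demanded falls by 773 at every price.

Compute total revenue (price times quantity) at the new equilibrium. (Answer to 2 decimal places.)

853553.94

Before the shock: 3449 - 2p = 4p - 1699 ⇒ 5148 = 6p ⇒ p = 858, q = 1733.
With the change applied: demand qd = 2676 - 2p, supply qs = 4p - 2203.
Clearing the new market: 2676 - 2p = 4p - 2203, so p = 4879/6 ≈ 813.1667 and q = 3149/3 ≈ 1049.6667.
New expenditure = 813.1667 × 1049.6667 = 853553.94.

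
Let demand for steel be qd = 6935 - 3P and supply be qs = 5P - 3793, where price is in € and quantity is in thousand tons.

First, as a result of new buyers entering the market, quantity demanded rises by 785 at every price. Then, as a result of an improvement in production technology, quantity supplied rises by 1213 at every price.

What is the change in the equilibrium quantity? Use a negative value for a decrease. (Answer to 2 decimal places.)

+945.50

Before the shock: 6935 - 3P = 5P - 3793 ⇒ 10728 = 8P ⇒ P = 1341, q = 2912.
After the shift, demand is qd = 7720 - 3P and supply is qs = 5P - 2580.
Setting them equal: 7720 - 3P = 5P - 2580 → 10300 = 8P, so P = 1287.5 and q = 3857.5.
Δq = 3857.5 − 2912 = +945.50.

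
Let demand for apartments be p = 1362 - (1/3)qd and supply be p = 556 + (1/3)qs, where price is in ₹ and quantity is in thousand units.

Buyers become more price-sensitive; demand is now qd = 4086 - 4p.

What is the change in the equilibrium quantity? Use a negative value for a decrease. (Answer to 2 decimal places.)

-411.00

Initially, 4086 - 3p = 3p - 1668, so 5754 = 6p and p = 959, q = 1209.
After the shift, demand is qd = 4086 - 4p and supply is qs = 3p - 1668.
Equate the new curves: 4086 - 4p = 3p - 1668, giving 5754 = 7p, p = 822, q = 798.
Δq = 798 − 1209 = -411.00.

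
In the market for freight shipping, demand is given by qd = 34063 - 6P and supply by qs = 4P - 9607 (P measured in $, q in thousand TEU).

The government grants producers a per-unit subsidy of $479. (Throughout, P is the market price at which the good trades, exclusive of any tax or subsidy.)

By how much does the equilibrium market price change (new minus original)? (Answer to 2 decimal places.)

-191.60

Before the shock: 34063 - 6P = 4P - 9607 ⇒ 43670 = 10P ⇒ P = 4367, q = 7861.
Since sellers receive the price plus the subsidy, the effective supply curve becomes qs = 4P - 7691.
Equate the new curves: 34063 - 6P = 4P - 7691, giving 41754 = 10P, P = 4175.4, q = 9010.6.
ΔP = 4175.4 − 4367 = -191.60.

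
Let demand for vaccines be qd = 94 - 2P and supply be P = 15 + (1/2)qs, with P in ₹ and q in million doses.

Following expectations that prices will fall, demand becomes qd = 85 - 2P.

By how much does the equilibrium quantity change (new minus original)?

-4.5

Before the shock: 94 - 2P = 2P - 30 ⇒ 124 = 4P ⇒ P = 31, q = 32.
After the shift, demand is qd = 85 - 2P and supply is qs = 2P - 30.
Equate the new curves: 85 - 2P = 2P - 30, giving 115 = 4P, P = 28.75, q = 27.5.
Δq = 27.5 − 32 = -4.5.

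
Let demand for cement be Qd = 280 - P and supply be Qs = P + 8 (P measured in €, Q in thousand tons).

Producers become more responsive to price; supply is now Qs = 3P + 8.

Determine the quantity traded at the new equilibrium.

Original equilibrium: 280 - P = P + 8 gives 272 = 2P, so P = 136 and Q = 144.
With the change applied: demand Qd = 280 - P, supply Qs = 3P + 8.
New equilibrium: 280 - P = 3P + 8 ⇒ 272 = 4P ⇒ P = 68, Q = 212.

212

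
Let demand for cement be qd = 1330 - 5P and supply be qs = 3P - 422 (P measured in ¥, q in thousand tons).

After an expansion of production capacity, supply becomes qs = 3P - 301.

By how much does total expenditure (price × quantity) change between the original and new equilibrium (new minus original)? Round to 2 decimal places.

+11863.67

Original equilibrium: 1330 - 5P = 3P - 422 gives 1752 = 8P, so P = 219 and q = 235.
After the shift, demand is qd = 1330 - 5P and supply is qs = 3P - 301.
Setting them equal: 1330 - 5P = 3P - 301 → 1631 = 8P, so P = 203.875 and q = 310.625.
Expenditure moves from 219×235 = 51465 to 203.875×310.625 = 63328.671875; change = +11863.67.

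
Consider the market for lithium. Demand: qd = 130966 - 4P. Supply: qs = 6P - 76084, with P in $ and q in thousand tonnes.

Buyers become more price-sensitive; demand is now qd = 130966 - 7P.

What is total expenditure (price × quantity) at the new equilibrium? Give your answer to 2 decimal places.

310217256.80

Solve the original market: 130966 - 4P = 6P - 76084, hence P = 20705 and q = 48146.
The shock moves the curves to qd = 130966 - 7P and qs = 6P - 76084.
Setting them equal: 130966 - 7P = 6P - 76084 → 207050 = 13P, so P = 207050/13 ≈ 15926.9231 and q = 253208/13 ≈ 19477.5385.
New expenditure = 15926.9231 × 19477.5385 = 310217256.80.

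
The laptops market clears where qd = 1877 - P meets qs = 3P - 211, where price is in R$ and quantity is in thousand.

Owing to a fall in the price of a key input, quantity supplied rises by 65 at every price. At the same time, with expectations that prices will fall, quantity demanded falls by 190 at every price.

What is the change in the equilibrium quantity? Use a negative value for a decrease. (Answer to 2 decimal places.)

Initially, 1877 - P = 3P - 211, so 2088 = 4P and P = 522, q = 1355.
The shock moves the curves to qd = 1687 - P and qs = 3P - 146.
Setting them equal: 1687 - P = 3P - 146 → 1833 = 4P, so P = 458.25 and q = 1228.75.
Δq = 1228.75 − 1355 = -126.25.

-126.25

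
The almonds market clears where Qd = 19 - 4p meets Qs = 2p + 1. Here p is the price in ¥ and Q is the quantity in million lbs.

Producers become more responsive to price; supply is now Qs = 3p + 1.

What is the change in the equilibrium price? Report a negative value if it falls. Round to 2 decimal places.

-0.43

Original equilibrium: 19 - 4p = 2p + 1 gives 18 = 6p, so p = 3 and Q = 7.
The shock moves the curves to Qd = 19 - 4p and Qs = 3p + 1.
New equilibrium: 19 - 4p = 3p + 1 ⇒ 18 = 7p ⇒ p = 18/7 ≈ 2.5714, Q = 61/7 ≈ 8.7143.
Δp = 2.5714 − 3 = -0.43.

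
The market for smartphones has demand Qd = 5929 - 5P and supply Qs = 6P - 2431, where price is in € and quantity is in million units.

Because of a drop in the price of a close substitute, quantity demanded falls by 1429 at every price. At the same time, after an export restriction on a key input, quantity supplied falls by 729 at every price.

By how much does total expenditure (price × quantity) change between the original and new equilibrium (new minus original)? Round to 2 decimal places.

Original equilibrium: 5929 - 5P = 6P - 2431 gives 8360 = 11P, so P = 760 and Q = 2129.
After the shift, demand is Qd = 4500 - 5P and supply is Qs = 6P - 3160.
Setting them equal: 4500 - 5P = 6P - 3160 → 7660 = 11P, so P = 7660/11 ≈ 696.3636 and Q = 11200/11 ≈ 1018.1818.
Expenditure moves from 760×2129 = 1618040 to 696.3636×1018.1818 = 709024.7934; change = -909015.21.

-909015.21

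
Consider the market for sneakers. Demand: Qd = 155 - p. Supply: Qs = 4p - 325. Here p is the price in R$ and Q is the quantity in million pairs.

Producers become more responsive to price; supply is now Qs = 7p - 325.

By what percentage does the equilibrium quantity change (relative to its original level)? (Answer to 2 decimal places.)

Before the shock: 155 - p = 4p - 325 ⇒ 480 = 5p ⇒ p = 96, Q = 59.
The new curves are Qd = 155 - p (demand) and Qs = 7p - 325 (supply).
Clearing the new market: 155 - p = 7p - 325, so p = 60 and Q = 95.
%ΔQ = (95 − 59) / 59 × 100 = +61.02%.

+61.02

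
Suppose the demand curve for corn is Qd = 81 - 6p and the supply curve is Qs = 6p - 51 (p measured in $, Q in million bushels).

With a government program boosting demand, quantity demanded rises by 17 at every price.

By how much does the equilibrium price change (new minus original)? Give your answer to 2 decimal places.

+1.42

Original equilibrium: 81 - 6p = 6p - 51 gives 132 = 12p, so p = 11 and Q = 15.
After the shift, demand is Qd = 98 - 6p and supply is Qs = 6p - 51.
New equilibrium: 98 - 6p = 6p - 51 ⇒ 149 = 12p ⇒ p = 149/12 ≈ 12.4167, Q = 23.5.
Δp = 12.4167 − 11 = +1.42.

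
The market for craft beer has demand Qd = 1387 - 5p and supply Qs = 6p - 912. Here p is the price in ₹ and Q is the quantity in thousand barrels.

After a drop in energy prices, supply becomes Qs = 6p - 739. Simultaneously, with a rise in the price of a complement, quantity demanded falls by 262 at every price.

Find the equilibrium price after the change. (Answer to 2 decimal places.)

169.45

Original equilibrium: 1387 - 5p = 6p - 912 gives 2299 = 11p, so p = 209 and Q = 342.
With the change applied: demand Qd = 1125 - 5p, supply Qs = 6p - 739.
Clearing the new market: 1125 - 5p = 6p - 739, so p = 1864/11 ≈ 169.4545 and Q = 3055/11 ≈ 277.7273.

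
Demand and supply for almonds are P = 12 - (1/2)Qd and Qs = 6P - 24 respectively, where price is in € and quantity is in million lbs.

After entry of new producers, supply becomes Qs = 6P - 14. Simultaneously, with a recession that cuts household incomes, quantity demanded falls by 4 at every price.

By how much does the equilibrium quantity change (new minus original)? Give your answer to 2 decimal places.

-0.50

Solve the original market: 24 - 2P = 6P - 24, hence P = 6 and Q = 12.
With the change applied: demand Qd = 20 - 2P, supply Qs = 6P - 14.
Equate the new curves: 20 - 2P = 6P - 14, giving 34 = 8P, P = 4.25, Q = 11.5.
ΔQ = 11.5 − 12 = -0.50.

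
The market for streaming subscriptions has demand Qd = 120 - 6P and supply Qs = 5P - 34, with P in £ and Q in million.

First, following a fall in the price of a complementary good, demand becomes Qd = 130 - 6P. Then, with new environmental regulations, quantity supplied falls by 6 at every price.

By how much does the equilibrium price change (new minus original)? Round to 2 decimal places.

+1.45

Initially, 120 - 6P = 5P - 34, so 154 = 11P and P = 14, Q = 36.
After the shift, demand is Qd = 130 - 6P and supply is Qs = 5P - 40.
Clearing the new market: 130 - 6P = 5P - 40, so P = 170/11 ≈ 15.4545 and Q = 410/11 ≈ 37.2727.
ΔP = 15.4545 − 14 = +1.45.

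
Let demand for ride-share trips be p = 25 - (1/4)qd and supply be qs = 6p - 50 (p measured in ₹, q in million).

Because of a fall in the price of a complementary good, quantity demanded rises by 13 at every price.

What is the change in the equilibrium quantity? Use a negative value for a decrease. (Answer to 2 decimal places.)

+7.80

Initially, 100 - 4p = 6p - 50, so 150 = 10p and p = 15, q = 40.
The shock moves the curves to qd = 113 - 4p and qs = 6p - 50.
Setting them equal: 113 - 4p = 6p - 50 → 163 = 10p, so p = 16.3 and q = 47.8.
Δq = 47.8 − 40 = +7.80.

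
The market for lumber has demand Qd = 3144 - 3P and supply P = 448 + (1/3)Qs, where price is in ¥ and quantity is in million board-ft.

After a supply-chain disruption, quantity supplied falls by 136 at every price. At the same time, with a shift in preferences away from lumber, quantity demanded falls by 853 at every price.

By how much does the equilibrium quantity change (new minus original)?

-494.5

Original equilibrium: 3144 - 3P = 3P - 1344 gives 4488 = 6P, so P = 748 and Q = 900.
After the shift, demand is Qd = 2291 - 3P and supply is Qs = 3P - 1480.
New equilibrium: 2291 - 3P = 3P - 1480 ⇒ 3771 = 6P ⇒ P = 628.5, Q = 405.5.
ΔQ = 405.5 − 900 = -494.5.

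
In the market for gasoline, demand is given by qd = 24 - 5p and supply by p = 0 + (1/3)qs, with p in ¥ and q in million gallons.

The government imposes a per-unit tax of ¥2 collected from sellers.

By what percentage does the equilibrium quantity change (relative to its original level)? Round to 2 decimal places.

-41.67

Original equilibrium: 24 - 5p = 3p gives 24 = 8p, so p = 3 and q = 9.
Since sellers keep the price net of the tax, the effective supply curve becomes qs = 3p - 6.
Clearing the new market: 24 - 5p = 3p - 6, so p = 3.75 and q = 5.25.
%Δq = (5.25 − 9) / 9 × 100 = -41.67%.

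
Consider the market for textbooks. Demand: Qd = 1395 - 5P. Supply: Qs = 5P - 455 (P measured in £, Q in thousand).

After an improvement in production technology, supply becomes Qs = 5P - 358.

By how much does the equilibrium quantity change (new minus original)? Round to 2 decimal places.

Before the shock: 1395 - 5P = 5P - 455 ⇒ 1850 = 10P ⇒ P = 185, Q = 470.
The new curves are Qd = 1395 - 5P (demand) and Qs = 5P - 358 (supply).
New equilibrium: 1395 - 5P = 5P - 358 ⇒ 1753 = 10P ⇒ P = 175.3, Q = 518.5.
ΔQ = 518.5 − 470 = +48.50.

+48.50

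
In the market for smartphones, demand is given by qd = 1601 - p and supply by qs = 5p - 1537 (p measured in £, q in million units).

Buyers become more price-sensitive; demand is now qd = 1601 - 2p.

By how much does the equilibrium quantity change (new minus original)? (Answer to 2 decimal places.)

Solve the original market: 1601 - p = 5p - 1537, hence p = 523 and q = 1078.
The shock moves the curves to qd = 1601 - 2p and qs = 5p - 1537.
Equate the new curves: 1601 - 2p = 5p - 1537, giving 3138 = 7p, p = 3138/7 ≈ 448.2857, q = 4931/7 ≈ 704.4286.
Δq = 704.4286 − 1078 = -373.57.

-373.57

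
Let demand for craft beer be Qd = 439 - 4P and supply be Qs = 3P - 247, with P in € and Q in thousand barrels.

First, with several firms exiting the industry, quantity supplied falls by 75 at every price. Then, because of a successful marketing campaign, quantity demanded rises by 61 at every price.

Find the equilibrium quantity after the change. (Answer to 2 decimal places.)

Original equilibrium: 439 - 4P = 3P - 247 gives 686 = 7P, so P = 98 and Q = 47.
The new curves are Qd = 500 - 4P (demand) and Qs = 3P - 322 (supply).
Equate the new curves: 500 - 4P = 3P - 322, giving 822 = 7P, P = 822/7 ≈ 117.4286, Q = 212/7 ≈ 30.2857.

30.29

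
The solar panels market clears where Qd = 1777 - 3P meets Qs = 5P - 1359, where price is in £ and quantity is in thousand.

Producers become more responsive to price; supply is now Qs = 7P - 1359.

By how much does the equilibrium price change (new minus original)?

Solve the original market: 1777 - 3P = 5P - 1359, hence P = 392 and Q = 601.
The new curves are Qd = 1777 - 3P (demand) and Qs = 7P - 1359 (supply).
Equate the new curves: 1777 - 3P = 7P - 1359, giving 3136 = 10P, P = 313.6, Q = 836.2.
ΔP = 313.6 − 392 = -78.4.

-78.4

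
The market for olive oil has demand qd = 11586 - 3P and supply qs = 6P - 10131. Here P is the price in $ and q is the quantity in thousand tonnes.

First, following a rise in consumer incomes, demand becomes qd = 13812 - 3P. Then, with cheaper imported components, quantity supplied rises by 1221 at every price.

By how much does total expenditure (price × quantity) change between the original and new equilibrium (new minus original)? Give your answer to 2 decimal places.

+5259559.67

Before the shock: 11586 - 3P = 6P - 10131 ⇒ 21717 = 9P ⇒ P = 2413, q = 4347.
With the change applied: demand qd = 13812 - 3P, supply qs = 6P - 8910.
Clearing the new market: 13812 - 3P = 6P - 8910, so P = 7574/3 ≈ 2524.6667 and q = 6238.
Expenditure moves from 2413×4347 = 10489311 to 2524.6667×6238 = 15748870.6667; change = +5259559.67.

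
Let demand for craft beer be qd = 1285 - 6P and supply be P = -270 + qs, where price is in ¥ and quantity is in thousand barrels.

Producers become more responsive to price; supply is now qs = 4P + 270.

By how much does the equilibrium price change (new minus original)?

Original equilibrium: 1285 - 6P = P + 270 gives 1015 = 7P, so P = 145 and q = 415.
The new curves are qd = 1285 - 6P (demand) and qs = 4P + 270 (supply).
Setting them equal: 1285 - 6P = 4P + 270 → 1015 = 10P, so P = 101.5 and q = 676.
ΔP = 101.5 − 145 = -43.5.

-43.5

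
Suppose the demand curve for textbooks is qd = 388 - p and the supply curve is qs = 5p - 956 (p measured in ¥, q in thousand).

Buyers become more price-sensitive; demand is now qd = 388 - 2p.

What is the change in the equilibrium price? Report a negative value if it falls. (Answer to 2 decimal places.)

-32.00

Solve the original market: 388 - p = 5p - 956, hence p = 224 and q = 164.
With the change applied: demand qd = 388 - 2p, supply qs = 5p - 956.
New equilibrium: 388 - 2p = 5p - 956 ⇒ 1344 = 7p ⇒ p = 192, q = 4.
Δp = 192 − 224 = -32.00.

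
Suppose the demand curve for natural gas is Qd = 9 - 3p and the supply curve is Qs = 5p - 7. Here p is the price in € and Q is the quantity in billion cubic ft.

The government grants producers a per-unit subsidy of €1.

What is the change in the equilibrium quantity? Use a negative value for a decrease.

+1.875

Initially, 9 - 3p = 5p - 7, so 16 = 8p and p = 2, Q = 3.
Since sellers receive the price plus the subsidy, the effective supply curve becomes Qs = 5p - 2.
New equilibrium: 9 - 3p = 5p - 2 ⇒ 11 = 8p ⇒ p = 1.375, Q = 4.875.
ΔQ = 4.875 − 3 = +1.875.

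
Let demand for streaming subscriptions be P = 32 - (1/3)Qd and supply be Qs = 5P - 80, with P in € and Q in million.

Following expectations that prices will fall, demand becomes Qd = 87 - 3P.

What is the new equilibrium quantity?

Initially, 96 - 3P = 5P - 80, so 176 = 8P and P = 22, Q = 30.
The shock moves the curves to Qd = 87 - 3P and Qs = 5P - 80.
Setting them equal: 87 - 3P = 5P - 80 → 167 = 8P, so P = 20.875 and Q = 24.375.

24.375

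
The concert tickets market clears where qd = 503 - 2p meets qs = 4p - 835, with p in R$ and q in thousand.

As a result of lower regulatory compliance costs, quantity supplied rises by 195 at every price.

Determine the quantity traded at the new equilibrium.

Solve the original market: 503 - 2p = 4p - 835, hence p = 223 and q = 57.
After the shift, demand is qd = 503 - 2p and supply is qs = 4p - 640.
Setting them equal: 503 - 2p = 4p - 640 → 1143 = 6p, so p = 190.5 and q = 122.

122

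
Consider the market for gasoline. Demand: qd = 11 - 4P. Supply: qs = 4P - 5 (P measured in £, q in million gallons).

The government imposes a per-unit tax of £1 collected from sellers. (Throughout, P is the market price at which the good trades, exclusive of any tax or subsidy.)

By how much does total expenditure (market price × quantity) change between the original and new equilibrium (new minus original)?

Solve the original market: 11 - 4P = 4P - 5, hence P = 2 and q = 3.
Since sellers keep the price net of the tax, the effective supply curve becomes qs = 4P - 9.
New equilibrium: 11 - 4P = 4P - 9 ⇒ 20 = 8P ⇒ P = 2.5, q = 1.
Expenditure moves from 2×3 = 6 to 2.5×1 = 2.5; change = -3.5.

-3.5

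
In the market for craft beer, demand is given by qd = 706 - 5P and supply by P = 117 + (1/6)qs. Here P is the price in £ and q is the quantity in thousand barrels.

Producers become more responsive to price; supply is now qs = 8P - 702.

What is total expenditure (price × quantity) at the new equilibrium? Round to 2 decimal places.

Solve the original market: 706 - 5P = 6P - 702, hence P = 128 and q = 66.
With the change applied: demand qd = 706 - 5P, supply qs = 8P - 702.
Setting them equal: 706 - 5P = 8P - 702 → 1408 = 13P, so P = 1408/13 ≈ 108.3077 and q = 2138/13 ≈ 164.4615.
New expenditure = 108.3077 × 164.4615 = 17812.45.

17812.45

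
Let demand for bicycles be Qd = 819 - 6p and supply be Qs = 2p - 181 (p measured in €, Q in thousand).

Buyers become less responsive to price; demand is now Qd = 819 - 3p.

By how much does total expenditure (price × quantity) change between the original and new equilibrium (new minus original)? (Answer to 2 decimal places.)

Original equilibrium: 819 - 6p = 2p - 181 gives 1000 = 8p, so p = 125 and Q = 69.
After the shift, demand is Qd = 819 - 3p and supply is Qs = 2p - 181.
Setting them equal: 819 - 3p = 2p - 181 → 1000 = 5p, so p = 200 and Q = 219.
Expenditure moves from 125×69 = 8625 to 200×219 = 43800; change = +35175.00.

+35175.00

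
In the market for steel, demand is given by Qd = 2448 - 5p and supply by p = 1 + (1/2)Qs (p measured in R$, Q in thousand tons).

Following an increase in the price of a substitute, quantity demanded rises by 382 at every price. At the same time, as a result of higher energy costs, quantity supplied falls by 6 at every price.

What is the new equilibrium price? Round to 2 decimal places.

405.43

Before the shock: 2448 - 5p = 2p - 2 ⇒ 2450 = 7p ⇒ p = 350, Q = 698.
The shock moves the curves to Qd = 2830 - 5p and Qs = 2p - 8.
Equate the new curves: 2830 - 5p = 2p - 8, giving 2838 = 7p, p = 2838/7 ≈ 405.4286, Q = 5620/7 ≈ 802.8571.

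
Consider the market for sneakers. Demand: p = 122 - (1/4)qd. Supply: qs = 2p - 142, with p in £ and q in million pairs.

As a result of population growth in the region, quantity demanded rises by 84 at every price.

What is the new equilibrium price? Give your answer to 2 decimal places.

119.00

Before the shock: 488 - 4p = 2p - 142 ⇒ 630 = 6p ⇒ p = 105, q = 68.
After the shift, demand is qd = 572 - 4p and supply is qs = 2p - 142.
Setting them equal: 572 - 4p = 2p - 142 → 714 = 6p, so p = 119 and q = 96.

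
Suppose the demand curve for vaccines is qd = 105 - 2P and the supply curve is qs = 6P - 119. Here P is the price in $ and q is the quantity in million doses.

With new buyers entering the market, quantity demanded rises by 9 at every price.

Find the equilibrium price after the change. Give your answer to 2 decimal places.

Initially, 105 - 2P = 6P - 119, so 224 = 8P and P = 28, q = 49.
With the change applied: demand qd = 114 - 2P, supply qs = 6P - 119.
Equate the new curves: 114 - 2P = 6P - 119, giving 233 = 8P, P = 29.125, q = 55.75.

29.13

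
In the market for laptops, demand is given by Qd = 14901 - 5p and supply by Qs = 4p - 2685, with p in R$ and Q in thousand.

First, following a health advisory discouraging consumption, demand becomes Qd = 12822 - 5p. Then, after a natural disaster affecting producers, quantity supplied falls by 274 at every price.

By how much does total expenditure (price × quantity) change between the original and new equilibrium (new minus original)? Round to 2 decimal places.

Solve the original market: 14901 - 5p = 4p - 2685, hence p = 1954 and Q = 5131.
With the change applied: demand Qd = 12822 - 5p, supply Qs = 4p - 2959.
Equate the new curves: 12822 - 5p = 4p - 2959, giving 15781 = 9p, p = 15781/9 ≈ 1753.4444, Q = 36493/9 ≈ 4054.7778.
Expenditure moves from 1954×5131 = 10025974 to 1753.4444×4054.7778 = 7109827.5679; change = -2916146.43.

-2916146.43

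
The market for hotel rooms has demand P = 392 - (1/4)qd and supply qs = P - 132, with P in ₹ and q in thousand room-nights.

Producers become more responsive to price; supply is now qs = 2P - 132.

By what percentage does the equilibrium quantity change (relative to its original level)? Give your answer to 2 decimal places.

+108.97

Original equilibrium: 1568 - 4P = P - 132 gives 1700 = 5P, so P = 340 and q = 208.
With the change applied: demand qd = 1568 - 4P, supply qs = 2P - 132.
Equate the new curves: 1568 - 4P = 2P - 132, giving 1700 = 6P, P = 850/3 ≈ 283.3333, q = 1304/3 ≈ 434.6667.
%Δq = (434.6667 − 208) / 208 × 100 = +108.97%.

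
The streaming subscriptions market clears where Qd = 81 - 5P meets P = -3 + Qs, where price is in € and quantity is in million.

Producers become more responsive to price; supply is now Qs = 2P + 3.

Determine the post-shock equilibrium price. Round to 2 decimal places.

Initially, 81 - 5P = P + 3, so 78 = 6P and P = 13, Q = 16.
After the shift, demand is Qd = 81 - 5P and supply is Qs = 2P + 3.
Setting them equal: 81 - 5P = 2P + 3 → 78 = 7P, so P = 78/7 ≈ 11.1429 and Q = 177/7 ≈ 25.2857.

11.14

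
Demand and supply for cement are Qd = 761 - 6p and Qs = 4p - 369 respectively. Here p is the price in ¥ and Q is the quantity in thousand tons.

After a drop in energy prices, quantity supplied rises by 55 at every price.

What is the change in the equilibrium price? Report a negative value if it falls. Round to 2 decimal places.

Initially, 761 - 6p = 4p - 369, so 1130 = 10p and p = 113, Q = 83.
After the shift, demand is Qd = 761 - 6p and supply is Qs = 4p - 314.
New equilibrium: 761 - 6p = 4p - 314 ⇒ 1075 = 10p ⇒ p = 107.5, Q = 116.
Δp = 107.5 − 113 = -5.50.

-5.50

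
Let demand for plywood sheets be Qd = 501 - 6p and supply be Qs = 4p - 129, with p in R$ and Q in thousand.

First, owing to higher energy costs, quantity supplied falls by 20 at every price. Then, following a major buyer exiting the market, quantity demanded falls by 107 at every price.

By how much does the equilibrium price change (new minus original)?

Before the shock: 501 - 6p = 4p - 129 ⇒ 630 = 10p ⇒ p = 63, Q = 123.
The shock moves the curves to Qd = 394 - 6p and Qs = 4p - 149.
New equilibrium: 394 - 6p = 4p - 149 ⇒ 543 = 10p ⇒ p = 54.3, Q = 68.2.
Δp = 54.3 − 63 = -8.7.

-8.7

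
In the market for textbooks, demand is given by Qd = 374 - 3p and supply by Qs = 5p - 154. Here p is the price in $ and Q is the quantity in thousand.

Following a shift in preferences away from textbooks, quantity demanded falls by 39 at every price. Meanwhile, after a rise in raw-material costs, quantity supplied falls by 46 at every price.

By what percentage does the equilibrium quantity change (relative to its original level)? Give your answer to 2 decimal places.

Initially, 374 - 3p = 5p - 154, so 528 = 8p and p = 66, Q = 176.
The shock moves the curves to Qd = 335 - 3p and Qs = 5p - 200.
Equate the new curves: 335 - 3p = 5p - 200, giving 535 = 8p, p = 66.875, Q = 134.375.
%ΔQ = (134.375 − 176) / 176 × 100 = -23.65%.

-23.65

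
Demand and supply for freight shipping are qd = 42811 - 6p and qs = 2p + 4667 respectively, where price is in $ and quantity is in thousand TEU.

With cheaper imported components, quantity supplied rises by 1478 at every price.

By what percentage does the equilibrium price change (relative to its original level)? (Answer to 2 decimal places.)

Solve the original market: 42811 - 6p = 2p + 4667, hence p = 4768 and q = 14203.
The new curves are qd = 42811 - 6p (demand) and qs = 2p + 6145 (supply).
Equate the new curves: 42811 - 6p = 2p + 6145, giving 36666 = 8p, p = 4583.25, q = 15311.5.
%Δp = (4583.25 − 4768) / 4768 × 100 = -3.87%.

-3.87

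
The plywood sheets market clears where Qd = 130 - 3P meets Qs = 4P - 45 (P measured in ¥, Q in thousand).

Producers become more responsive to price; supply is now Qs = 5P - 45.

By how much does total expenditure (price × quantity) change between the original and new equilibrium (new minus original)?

+33.203125

Initially, 130 - 3P = 4P - 45, so 175 = 7P and P = 25, Q = 55.
The shock moves the curves to Qd = 130 - 3P and Qs = 5P - 45.
Clearing the new market: 130 - 3P = 5P - 45, so P = 21.875 and Q = 64.375.
Expenditure moves from 25×55 = 1375 to 21.875×64.375 = 1408.203125; change = +33.203125.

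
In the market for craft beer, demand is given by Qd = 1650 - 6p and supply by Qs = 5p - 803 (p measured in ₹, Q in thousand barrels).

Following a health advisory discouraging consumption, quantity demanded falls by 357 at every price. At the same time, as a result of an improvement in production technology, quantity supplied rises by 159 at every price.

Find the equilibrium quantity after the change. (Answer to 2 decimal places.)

236.45

Solve the original market: 1650 - 6p = 5p - 803, hence p = 223 and Q = 312.
The shock moves the curves to Qd = 1293 - 6p and Qs = 5p - 644.
Setting them equal: 1293 - 6p = 5p - 644 → 1937 = 11p, so p = 1937/11 ≈ 176.0909 and Q = 2601/11 ≈ 236.4545.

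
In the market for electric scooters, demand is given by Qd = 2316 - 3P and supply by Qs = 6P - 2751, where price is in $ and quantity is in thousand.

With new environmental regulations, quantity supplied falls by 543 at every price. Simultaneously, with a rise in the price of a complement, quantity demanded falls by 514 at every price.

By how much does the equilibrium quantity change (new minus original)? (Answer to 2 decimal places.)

-523.67

Solve the original market: 2316 - 3P = 6P - 2751, hence P = 563 and Q = 627.
With the change applied: demand Qd = 1802 - 3P, supply Qs = 6P - 3294.
Setting them equal: 1802 - 3P = 6P - 3294 → 5096 = 9P, so P = 5096/9 ≈ 566.2222 and Q = 310/3 ≈ 103.3333.
ΔQ = 103.3333 − 627 = -523.67.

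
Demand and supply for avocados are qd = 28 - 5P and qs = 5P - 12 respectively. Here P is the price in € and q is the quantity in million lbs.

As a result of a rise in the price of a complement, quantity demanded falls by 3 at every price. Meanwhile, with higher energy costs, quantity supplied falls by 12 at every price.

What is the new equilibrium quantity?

0.5

Solve the original market: 28 - 5P = 5P - 12, hence P = 4 and q = 8.
The shock moves the curves to qd = 25 - 5P and qs = 5P - 24.
Setting them equal: 25 - 5P = 5P - 24 → 49 = 10P, so P = 4.9 and q = 0.5.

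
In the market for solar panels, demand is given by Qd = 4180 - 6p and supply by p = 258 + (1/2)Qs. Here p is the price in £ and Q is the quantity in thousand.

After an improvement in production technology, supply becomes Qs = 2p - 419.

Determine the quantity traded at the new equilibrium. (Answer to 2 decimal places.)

Solve the original market: 4180 - 6p = 2p - 516, hence p = 587 and Q = 658.
The new curves are Qd = 4180 - 6p (demand) and Qs = 2p - 419 (supply).
New equilibrium: 4180 - 6p = 2p - 419 ⇒ 4599 = 8p ⇒ p = 574.875, Q = 730.75.

730.75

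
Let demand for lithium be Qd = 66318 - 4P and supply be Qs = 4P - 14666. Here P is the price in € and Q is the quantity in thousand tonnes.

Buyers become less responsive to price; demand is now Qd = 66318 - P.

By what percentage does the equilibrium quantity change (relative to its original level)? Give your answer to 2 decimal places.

Initially, 66318 - 4P = 4P - 14666, so 80984 = 8P and P = 10123, Q = 25826.
The shock moves the curves to Qd = 66318 - P and Qs = 4P - 14666.
Setting them equal: 66318 - P = 4P - 14666 → 80984 = 5P, so P = 16196.8 and Q = 50121.2.
%ΔQ = (50121.2 − 25826) / 25826 × 100 = +94.07%.

+94.07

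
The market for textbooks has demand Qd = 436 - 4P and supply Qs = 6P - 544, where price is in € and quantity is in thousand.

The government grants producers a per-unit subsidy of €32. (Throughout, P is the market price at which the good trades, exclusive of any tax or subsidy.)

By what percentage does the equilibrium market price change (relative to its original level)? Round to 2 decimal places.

-19.59

Solve the original market: 436 - 4P = 6P - 544, hence P = 98 and Q = 44.
Since sellers receive the price plus the subsidy, the effective supply curve becomes Qs = 6P - 352.
Equate the new curves: 436 - 4P = 6P - 352, giving 788 = 10P, P = 78.8, Q = 120.8.
%ΔP = (78.8 − 98) / 98 × 100 = -19.59%.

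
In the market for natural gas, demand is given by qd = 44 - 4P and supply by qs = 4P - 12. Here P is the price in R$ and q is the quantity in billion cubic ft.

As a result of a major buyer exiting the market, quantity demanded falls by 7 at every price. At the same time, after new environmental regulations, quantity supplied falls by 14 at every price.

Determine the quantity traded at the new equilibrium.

5.5

Original equilibrium: 44 - 4P = 4P - 12 gives 56 = 8P, so P = 7 and q = 16.
The shock moves the curves to qd = 37 - 4P and qs = 4P - 26.
New equilibrium: 37 - 4P = 4P - 26 ⇒ 63 = 8P ⇒ P = 7.875, q = 5.5.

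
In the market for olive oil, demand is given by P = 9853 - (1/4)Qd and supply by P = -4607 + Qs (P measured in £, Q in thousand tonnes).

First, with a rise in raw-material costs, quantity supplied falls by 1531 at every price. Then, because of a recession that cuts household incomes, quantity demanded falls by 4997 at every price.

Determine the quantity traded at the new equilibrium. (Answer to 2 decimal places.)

9343.80

Solve the original market: 39412 - 4P = P + 4607, hence P = 6961 and Q = 11568.
After the shift, demand is Qd = 34415 - 4P and supply is Qs = P + 3076.
Setting them equal: 34415 - 4P = P + 3076 → 31339 = 5P, so P = 6267.8 and Q = 9343.8.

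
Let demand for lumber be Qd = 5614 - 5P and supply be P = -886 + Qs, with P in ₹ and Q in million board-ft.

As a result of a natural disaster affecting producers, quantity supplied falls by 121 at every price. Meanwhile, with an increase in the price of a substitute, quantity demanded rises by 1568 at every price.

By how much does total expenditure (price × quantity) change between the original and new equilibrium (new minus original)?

Initially, 5614 - 5P = P + 886, so 4728 = 6P and P = 788, Q = 1674.
The shock moves the curves to Qd = 7182 - 5P and Qs = P + 765.
Setting them equal: 7182 - 5P = P + 765 → 6417 = 6P, so P = 1069.5 and Q = 1834.5.
Expenditure moves from 788×1674 = 1319112 to 1069.5×1834.5 = 1961997.75; change = +642885.75.

+642885.75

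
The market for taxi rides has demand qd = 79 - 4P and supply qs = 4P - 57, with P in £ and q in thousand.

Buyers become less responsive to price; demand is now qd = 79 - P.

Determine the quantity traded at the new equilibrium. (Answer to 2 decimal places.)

Before the shock: 79 - 4P = 4P - 57 ⇒ 136 = 8P ⇒ P = 17, q = 11.
After the shift, demand is qd = 79 - P and supply is qs = 4P - 57.
Setting them equal: 79 - P = 4P - 57 → 136 = 5P, so P = 27.2 and q = 51.8.

51.80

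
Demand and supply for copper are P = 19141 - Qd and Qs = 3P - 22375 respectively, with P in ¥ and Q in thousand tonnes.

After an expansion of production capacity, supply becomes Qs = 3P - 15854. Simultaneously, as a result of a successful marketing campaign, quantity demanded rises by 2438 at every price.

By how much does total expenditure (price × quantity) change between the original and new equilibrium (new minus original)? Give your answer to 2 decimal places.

+23424035.69

Before the shock: 19141 - P = 3P - 22375 ⇒ 41516 = 4P ⇒ P = 10379, Q = 8762.
With the change applied: demand Qd = 21579 - P, supply Qs = 3P - 15854.
Clearing the new market: 21579 - P = 3P - 15854, so P = 9358.25 and Q = 12220.75.
Expenditure moves from 10379×8762 = 90940798 to 9358.25×12220.75 = 114364833.6875; change = +23424035.69.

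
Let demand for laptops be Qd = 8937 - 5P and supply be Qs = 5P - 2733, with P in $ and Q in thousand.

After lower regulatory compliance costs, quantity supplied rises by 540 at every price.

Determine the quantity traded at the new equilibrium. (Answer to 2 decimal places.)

3372.00

Solve the original market: 8937 - 5P = 5P - 2733, hence P = 1167 and Q = 3102.
After the shift, demand is Qd = 8937 - 5P and supply is Qs = 5P - 2193.
Equate the new curves: 8937 - 5P = 5P - 2193, giving 11130 = 10P, P = 1113, Q = 3372.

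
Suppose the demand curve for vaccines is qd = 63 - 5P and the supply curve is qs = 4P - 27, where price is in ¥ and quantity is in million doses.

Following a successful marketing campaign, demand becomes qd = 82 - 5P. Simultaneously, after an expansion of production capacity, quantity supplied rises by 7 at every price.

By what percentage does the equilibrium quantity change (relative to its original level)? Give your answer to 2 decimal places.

+94.87

Original equilibrium: 63 - 5P = 4P - 27 gives 90 = 9P, so P = 10 and q = 13.
The new curves are qd = 82 - 5P (demand) and qs = 4P - 20 (supply).
New equilibrium: 82 - 5P = 4P - 20 ⇒ 102 = 9P ⇒ P = 34/3 ≈ 11.3333, q = 76/3 ≈ 25.3333.
%Δq = (25.3333 − 13) / 13 × 100 = +94.87%.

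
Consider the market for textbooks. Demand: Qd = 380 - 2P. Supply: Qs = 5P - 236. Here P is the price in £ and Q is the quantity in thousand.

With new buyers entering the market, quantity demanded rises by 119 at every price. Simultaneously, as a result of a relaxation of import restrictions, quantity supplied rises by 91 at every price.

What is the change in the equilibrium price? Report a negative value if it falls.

+4

Before the shock: 380 - 2P = 5P - 236 ⇒ 616 = 7P ⇒ P = 88, Q = 204.
The new curves are Qd = 499 - 2P (demand) and Qs = 5P - 145 (supply).
Clearing the new market: 499 - 2P = 5P - 145, so P = 92 and Q = 315.
ΔP = 92 − 88 = +4.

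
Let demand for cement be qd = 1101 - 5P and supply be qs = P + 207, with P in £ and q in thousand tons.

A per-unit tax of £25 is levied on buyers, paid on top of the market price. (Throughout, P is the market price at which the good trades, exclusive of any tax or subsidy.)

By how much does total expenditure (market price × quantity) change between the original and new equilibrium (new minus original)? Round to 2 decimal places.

-10086.81

Before the shock: 1101 - 5P = P + 207 ⇒ 894 = 6P ⇒ P = 149, q = 356.
Since buyers pay the price plus the tax, the effective demand curve becomes qd = 976 - 5P.
Clearing the new market: 976 - 5P = P + 207, so P = 769/6 ≈ 128.1667 and q = 2011/6 ≈ 335.1667.
Expenditure moves from 149×356 = 53044 to 128.1667×335.1667 = 42957.1944; change = -10086.81.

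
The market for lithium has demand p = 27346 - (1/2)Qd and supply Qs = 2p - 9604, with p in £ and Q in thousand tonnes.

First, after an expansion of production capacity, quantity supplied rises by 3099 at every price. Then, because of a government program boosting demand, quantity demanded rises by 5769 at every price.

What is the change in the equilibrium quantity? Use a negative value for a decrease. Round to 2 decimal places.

Initially, 54692 - 2p = 2p - 9604, so 64296 = 4p and p = 16074, Q = 22544.
The new curves are Qd = 60461 - 2p (demand) and Qs = 2p - 6505 (supply).
Equate the new curves: 60461 - 2p = 2p - 6505, giving 66966 = 4p, p = 16741.5, Q = 26978.
ΔQ = 26978 − 22544 = +4434.00.

+4434.00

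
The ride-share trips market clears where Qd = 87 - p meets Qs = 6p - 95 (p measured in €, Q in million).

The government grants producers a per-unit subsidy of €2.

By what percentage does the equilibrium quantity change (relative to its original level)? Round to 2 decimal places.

+2.81

Before the shock: 87 - p = 6p - 95 ⇒ 182 = 7p ⇒ p = 26, Q = 61.
Since sellers receive the price plus the subsidy, the effective supply curve becomes Qs = 6p - 83.
Clearing the new market: 87 - p = 6p - 83, so p = 170/7 ≈ 24.2857 and Q = 439/7 ≈ 62.7143.
%ΔQ = (62.7143 − 61) / 61 × 100 = +2.81%.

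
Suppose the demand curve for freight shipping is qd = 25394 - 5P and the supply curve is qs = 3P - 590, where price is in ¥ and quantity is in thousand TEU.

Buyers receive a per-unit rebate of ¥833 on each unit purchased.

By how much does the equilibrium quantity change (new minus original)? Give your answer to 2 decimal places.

Before the shock: 25394 - 5P = 3P - 590 ⇒ 25984 = 8P ⇒ P = 3248, q = 9154.
Since buyers' out-of-pocket price is the market price minus the rebate, the effective demand curve becomes qd = 29559 - 5P.
Equate the new curves: 29559 - 5P = 3P - 590, giving 30149 = 8P, P = 3768.625, q = 10715.875.
Δq = 10715.875 − 9154 = +1561.88.

+1561.88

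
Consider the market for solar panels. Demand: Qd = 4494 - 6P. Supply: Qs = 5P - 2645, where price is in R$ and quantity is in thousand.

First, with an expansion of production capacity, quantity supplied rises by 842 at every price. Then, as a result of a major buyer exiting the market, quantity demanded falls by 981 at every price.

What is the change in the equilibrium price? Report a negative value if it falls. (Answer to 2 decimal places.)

Solve the original market: 4494 - 6P = 5P - 2645, hence P = 649 and Q = 600.
After the shift, demand is Qd = 3513 - 6P and supply is Qs = 5P - 1803.
New equilibrium: 3513 - 6P = 5P - 1803 ⇒ 5316 = 11P ⇒ P = 5316/11 ≈ 483.2727, Q = 6747/11 ≈ 613.3636.
ΔP = 483.2727 − 649 = -165.73.

-165.73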